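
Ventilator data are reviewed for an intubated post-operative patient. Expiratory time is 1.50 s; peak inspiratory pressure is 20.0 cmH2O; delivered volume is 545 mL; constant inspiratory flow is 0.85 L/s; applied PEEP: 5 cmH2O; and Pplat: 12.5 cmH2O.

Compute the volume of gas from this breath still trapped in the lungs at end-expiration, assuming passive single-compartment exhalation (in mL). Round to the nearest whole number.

R = (PIP − Pplat)/V̇ = (20.0 − 12.5) / 0.85 = 7.5/0.85 = 8.824 cmH2O·s/L.
C = Vt/(Pplat − PEEP) = 545.0 / (12.5 − 5) = 545.0/7.5 = 72.667 mL/cmH2O.
τ = R × C = 8.824 × 0.07267 L/cmH2O = 0.6412 s.
Fraction remaining = e^(−Te/τ) = e^(−1.50/0.6412) = 0.09639.
Trapped volume = 545.0 × 0.09639 = 52.533 mL.

53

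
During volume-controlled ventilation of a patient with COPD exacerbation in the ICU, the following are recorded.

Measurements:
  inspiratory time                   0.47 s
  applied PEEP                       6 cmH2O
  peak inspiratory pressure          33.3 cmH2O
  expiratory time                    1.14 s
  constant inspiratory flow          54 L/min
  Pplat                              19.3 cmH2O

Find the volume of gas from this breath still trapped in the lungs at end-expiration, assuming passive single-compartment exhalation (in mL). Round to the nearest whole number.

Flow: 54 L/min ÷ 60 = 0.9 L/s.
Vt = flow × Ti = 0.9 L/s × 0.47 s × 1000 mL/L = 423.0 mL.
R = (PIP − Pplat)/V̇ = (33.3 − 19.3) / 0.9 = 14.0/0.9 = 15.556 cmH2O·s/L.
C = Vt/(Pplat − PEEP) = 423.0 / (19.3 − 6) = 423.0/13.3 = 31.805 mL/cmH2O.
τ = R × C = 15.556 × 0.03181 L/cmH2O = 0.4948 s.
Fraction remaining = e^(−Te/τ) = e^(−1.14/0.4948) = 0.09986.
Trapped volume = 423.0 × 0.09986 = 42.241 mL.

42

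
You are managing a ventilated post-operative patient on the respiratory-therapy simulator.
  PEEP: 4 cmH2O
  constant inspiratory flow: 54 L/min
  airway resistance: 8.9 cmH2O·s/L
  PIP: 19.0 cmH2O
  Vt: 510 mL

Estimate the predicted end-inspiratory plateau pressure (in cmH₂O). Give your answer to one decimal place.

11.0

Flow: 54 L/min ÷ 60 = 0.9 L/s.
Pplat = PIP − Raw × flow = 19.0 − 8.9 × 0.9 = 19.0 − 8.01 = 10.99 cmH2O.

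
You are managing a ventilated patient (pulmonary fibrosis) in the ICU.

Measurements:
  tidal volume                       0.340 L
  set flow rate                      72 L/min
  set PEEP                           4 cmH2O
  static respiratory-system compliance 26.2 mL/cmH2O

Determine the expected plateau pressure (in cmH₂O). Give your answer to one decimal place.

Pplat = PEEP + Vt / Cstat = 4 + 340 / 26.2 = 4 + 12.977 = 16.977 cmH2O.

17.0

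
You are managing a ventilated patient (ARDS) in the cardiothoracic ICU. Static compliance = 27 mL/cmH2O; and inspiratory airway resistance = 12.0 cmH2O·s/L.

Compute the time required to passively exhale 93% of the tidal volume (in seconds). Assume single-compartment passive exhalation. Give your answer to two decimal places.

0.86

τ = R × C = 12.0 × 27 mL/cmH2O = 12.0 × 0.027 L/cmH2O = 0.324 s.
Exhaled fraction f = 1 − e^(−t/τ) → t = −τ·ln(1 − f) = −0.324·ln(0.07) = 0.8616 s.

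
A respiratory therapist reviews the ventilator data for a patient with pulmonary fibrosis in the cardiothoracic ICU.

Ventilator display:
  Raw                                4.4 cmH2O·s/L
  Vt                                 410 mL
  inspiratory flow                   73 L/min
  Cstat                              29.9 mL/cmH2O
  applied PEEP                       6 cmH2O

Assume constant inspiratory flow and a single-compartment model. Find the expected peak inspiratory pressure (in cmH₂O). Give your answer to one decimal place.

25.1

Flow: 73 L/min ÷ 60 = 1.2167 L/s.
Equation of motion (constant flow): PIP = Vt/C + R·V̇ + PEEP.
PIP = 410/29.9 + 4.4×1.2167 + 6 = 13.712 + 5.353 + 6 = 25.065 cmH2O.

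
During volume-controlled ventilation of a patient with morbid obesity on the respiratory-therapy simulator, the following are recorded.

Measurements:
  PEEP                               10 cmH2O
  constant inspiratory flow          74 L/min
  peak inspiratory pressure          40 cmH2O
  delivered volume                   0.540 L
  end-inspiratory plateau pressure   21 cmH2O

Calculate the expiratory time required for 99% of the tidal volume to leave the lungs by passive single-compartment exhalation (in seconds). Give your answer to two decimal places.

Flow: 74 L/min ÷ 60 = 1.2333 L/s.
R = (PIP − Pplat)/V̇ = (40 − 21) / 1.2333 = 19.0/1.2333 = 15.406 cmH2O·s/L.
C = Vt/(Pplat − PEEP) = 540.0 / (21 − 10) = 540.0/11.0 = 49.091 mL/cmH2O.
τ = R × C = 15.406 × 0.04909 L/cmH2O = 0.7563 s.
t = −τ·ln(1 − 0.99) = −0.7563·ln(0.01) = 3.483 s.

3.48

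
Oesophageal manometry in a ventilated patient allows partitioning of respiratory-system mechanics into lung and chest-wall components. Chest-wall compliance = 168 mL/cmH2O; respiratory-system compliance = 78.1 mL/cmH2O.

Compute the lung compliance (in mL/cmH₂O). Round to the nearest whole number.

146

1/CL = 1/Crs − 1/Ccw.
1/CL = 1/78.1 − 1/168 = 0.006852.
CL = 145.94 mL/cmH2O.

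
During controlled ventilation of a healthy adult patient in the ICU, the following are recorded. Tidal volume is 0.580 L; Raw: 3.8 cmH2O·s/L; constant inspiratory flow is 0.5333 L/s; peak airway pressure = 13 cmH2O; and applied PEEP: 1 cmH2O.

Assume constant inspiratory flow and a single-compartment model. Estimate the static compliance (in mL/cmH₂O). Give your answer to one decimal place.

58.2

Equation of motion (constant flow): PIP = Vt/C + R·V̇ + PEEP.
Vt/C = PIP − R·V̇ − PEEP = 13 − 3.8×0.5333 − 1 = 13 − 2.027 − 1 = 9.973 cmH2O.
C = Vt / 9.973 = 580 / 9.973 = 58.157 mL/cmH2O.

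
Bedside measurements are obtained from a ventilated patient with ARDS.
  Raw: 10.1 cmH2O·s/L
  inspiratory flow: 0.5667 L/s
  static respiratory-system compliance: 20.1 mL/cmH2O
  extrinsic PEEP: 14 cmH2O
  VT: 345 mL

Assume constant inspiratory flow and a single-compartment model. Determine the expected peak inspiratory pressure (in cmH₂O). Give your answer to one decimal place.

36.9

Equation of motion (constant flow): PIP = Vt/C + R·V̇ + PEEP.
PIP = 345/20.1 + 10.1×0.5667 + 14 = 17.164 + 5.724 + 14 = 36.888 cmH2O.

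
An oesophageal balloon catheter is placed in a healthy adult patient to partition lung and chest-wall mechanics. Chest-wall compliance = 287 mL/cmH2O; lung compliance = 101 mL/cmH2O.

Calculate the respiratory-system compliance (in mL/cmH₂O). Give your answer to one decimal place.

74.7

Lung and chest wall are elastances in series: 1/Crs = 1/CL + 1/Ccw.
1/Crs = 1/101 + 1/287 = 0.01339.
Crs = 74.683 mL/cmH2O.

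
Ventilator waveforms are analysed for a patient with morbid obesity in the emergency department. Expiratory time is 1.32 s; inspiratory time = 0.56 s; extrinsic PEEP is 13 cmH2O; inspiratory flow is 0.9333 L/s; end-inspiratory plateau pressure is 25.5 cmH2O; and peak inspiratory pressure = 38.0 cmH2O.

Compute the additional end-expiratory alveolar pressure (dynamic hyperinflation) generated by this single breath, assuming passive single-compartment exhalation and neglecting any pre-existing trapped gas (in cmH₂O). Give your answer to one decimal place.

1.2

Vt = flow × Ti = 0.9333 L/s × 0.56 s × 1000 mL/L = 522.65 mL.
R = (PIP − Pplat)/V̇ = (38.0 − 25.5) / 0.9333 = 12.5/0.9333 = 13.393 cmH2O·s/L.
C = Vt/(Pplat − PEEP) = 522.65 / (25.5 − 13) = 522.65/12.5 = 41.812 mL/cmH2O.
τ = R × C = 13.393 × 0.04181 L/cmH2O = 0.56 s.
Fraction remaining = e^(−Te/τ) = e^(−1.32/0.56) = 0.09469; trapped volume = 522.65 × 0.09469 = 49.49 mL.
Additional alveolar pressure from trapping ≈ V_trapped / C = 49.49 / 41.812 = 1.184 cmH2O.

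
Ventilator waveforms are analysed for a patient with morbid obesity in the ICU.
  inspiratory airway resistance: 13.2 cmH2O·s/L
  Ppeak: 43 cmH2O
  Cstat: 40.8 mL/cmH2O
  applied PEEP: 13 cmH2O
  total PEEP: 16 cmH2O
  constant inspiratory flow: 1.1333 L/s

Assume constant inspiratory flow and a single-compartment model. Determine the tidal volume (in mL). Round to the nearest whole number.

Total PEEP = 16 cmH2O (set 13 + intrinsic 3); this is the baseline alveolar pressure.
Equation of motion (constant flow): PIP = Vt/C + R·V̇ + PEEP.
Vt/C = PIP − R·V̇ − PEEP = 43 − 14.96 − 16 = 12.04 cmH2O.
Vt = C × 12.04 = 40.8 × 12.04 = 491.23 mL.

491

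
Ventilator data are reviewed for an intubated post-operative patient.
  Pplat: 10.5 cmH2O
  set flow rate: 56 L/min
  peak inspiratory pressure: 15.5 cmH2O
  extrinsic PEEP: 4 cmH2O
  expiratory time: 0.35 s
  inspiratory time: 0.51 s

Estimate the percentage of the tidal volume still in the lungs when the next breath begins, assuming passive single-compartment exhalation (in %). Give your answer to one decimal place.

41.0

Flow: 56 L/min ÷ 60 = 0.9333 L/s.
Vt = flow × Ti = 0.9333 L/s × 0.51 s × 1000 mL/L = 475.98 mL.
R = (PIP − Pplat)/V̇ = (15.5 − 10.5) / 0.9333 = 5.0/0.9333 = 5.357 cmH2O·s/L.
C = Vt/(Pplat − PEEP) = 475.98 / (10.5 − 4) = 475.98/6.5 = 73.228 mL/cmH2O.
τ = R × C = 5.357 × 0.07323 L/cmH2O = 0.3923 s.
Fraction remaining at end-expiration = e^(−Te/τ) = e^(−0.35/0.3923) = 0.4098 → 40.98%.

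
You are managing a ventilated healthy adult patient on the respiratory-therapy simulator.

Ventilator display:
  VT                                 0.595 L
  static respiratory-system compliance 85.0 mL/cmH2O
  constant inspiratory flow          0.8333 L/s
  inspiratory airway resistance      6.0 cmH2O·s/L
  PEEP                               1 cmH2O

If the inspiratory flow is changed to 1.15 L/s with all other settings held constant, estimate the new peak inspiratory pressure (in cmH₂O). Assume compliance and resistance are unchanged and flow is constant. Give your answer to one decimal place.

14.9

PIP = Vt/C + R·V̇ + PEEP (constant-flow equation of motion).
Only the resistive term changes: ΔPIP = R × ΔV̇ = 6.0 × (1.15 − 0.8333) = 6.0 × 0.3167 = 1.9 cmH2O.
Original PIP = 595/85.0 + 6.0×0.8333 + 1 = 13.0 cmH2O; new PIP = 13.0 + (1.9) = 14.9 cmH2O.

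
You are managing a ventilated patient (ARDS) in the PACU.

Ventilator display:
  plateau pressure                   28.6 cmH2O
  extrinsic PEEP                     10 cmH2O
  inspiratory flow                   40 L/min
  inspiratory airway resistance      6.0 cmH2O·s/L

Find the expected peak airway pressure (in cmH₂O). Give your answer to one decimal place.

32.6

Flow: 40 L/min ÷ 60 = 0.6667 L/s.
PIP = Pplat + Raw × flow = 28.6 + 6.0 × 0.6667 = 28.6 + 4.0 = 32.6 cmH2O.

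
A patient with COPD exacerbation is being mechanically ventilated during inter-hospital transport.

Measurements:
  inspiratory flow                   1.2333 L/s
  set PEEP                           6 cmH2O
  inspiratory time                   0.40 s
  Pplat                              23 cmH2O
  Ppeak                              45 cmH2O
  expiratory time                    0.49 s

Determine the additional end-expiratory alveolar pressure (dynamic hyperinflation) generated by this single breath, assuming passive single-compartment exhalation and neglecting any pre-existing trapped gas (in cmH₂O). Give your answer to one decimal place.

Vt = flow × Ti = 1.2333 L/s × 0.40 s × 1000 mL/L = 493.32 mL.
R = (PIP − Pplat)/V̇ = (45 − 23) / 1.2333 = 22.0/1.2333 = 17.838 cmH2O·s/L.
C = Vt/(Pplat − PEEP) = 493.32 / (23 − 6) = 493.32/17.0 = 29.019 mL/cmH2O.
τ = R × C = 17.838 × 0.02902 L/cmH2O = 0.5177 s.
Fraction remaining = e^(−Te/τ) = e^(−0.49/0.5177) = 0.3881; trapped volume = 493.32 × 0.3881 = 191.46 mL.
Additional alveolar pressure from trapping ≈ V_trapped / C = 191.46 / 29.019 = 6.598 cmH2O.

6.6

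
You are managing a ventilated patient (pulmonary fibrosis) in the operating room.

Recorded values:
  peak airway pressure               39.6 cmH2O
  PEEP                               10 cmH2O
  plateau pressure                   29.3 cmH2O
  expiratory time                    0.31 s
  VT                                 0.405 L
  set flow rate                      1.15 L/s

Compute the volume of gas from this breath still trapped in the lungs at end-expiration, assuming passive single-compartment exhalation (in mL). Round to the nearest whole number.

R = (PIP − Pplat)/V̇ = (39.6 − 29.3) / 1.15 = 10.3/1.15 = 8.957 cmH2O·s/L.
C = Vt/(Pplat − PEEP) = 405.0 / (29.3 − 10) = 405.0/19.3 = 20.984 mL/cmH2O.
τ = R × C = 8.957 × 0.02098 L/cmH2O = 0.1879 s.
Fraction remaining = e^(−Te/τ) = e^(−0.31/0.1879) = 0.1921.
Trapped volume = 405.0 × 0.1921 = 77.801 mL.

78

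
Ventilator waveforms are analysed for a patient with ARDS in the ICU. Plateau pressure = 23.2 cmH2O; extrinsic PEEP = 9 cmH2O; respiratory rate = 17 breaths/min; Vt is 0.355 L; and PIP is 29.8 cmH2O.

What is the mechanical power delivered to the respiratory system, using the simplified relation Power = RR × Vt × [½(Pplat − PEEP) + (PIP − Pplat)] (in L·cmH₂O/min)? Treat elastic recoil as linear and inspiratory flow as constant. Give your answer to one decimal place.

Per-breath work = Vt × [½(Pplat−PEEP) + (PIP−Pplat)] = 0.355 × [0.5×14.2 + 6.6] = 0.355 × 13.7 = 4.864 L·cmH2O.
Power = 17 × 4.864 = 82.688 L·cmH2O/min.

82.7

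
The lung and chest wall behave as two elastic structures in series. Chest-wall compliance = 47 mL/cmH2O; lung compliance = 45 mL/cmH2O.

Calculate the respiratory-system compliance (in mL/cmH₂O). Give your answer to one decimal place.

Lung and chest wall are elastances in series: 1/Crs = 1/CL + 1/Ccw.
1/Crs = 1/45 + 1/47 = 0.0435.
Crs = 22.989 mL/cmH2O.

23.0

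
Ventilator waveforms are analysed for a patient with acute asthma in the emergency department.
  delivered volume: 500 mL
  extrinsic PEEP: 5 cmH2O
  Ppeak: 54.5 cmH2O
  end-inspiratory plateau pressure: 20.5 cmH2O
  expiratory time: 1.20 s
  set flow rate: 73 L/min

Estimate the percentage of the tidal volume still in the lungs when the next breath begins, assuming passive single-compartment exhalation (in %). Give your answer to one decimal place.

26.4

Flow: 73 L/min ÷ 60 = 1.2167 L/s.
R = (PIP − Pplat)/V̇ = (54.5 − 20.5) / 1.2167 = 34.0/1.2167 = 27.944 cmH2O·s/L.
C = Vt/(Pplat − PEEP) = 500.0 / (20.5 − 5) = 500.0/15.5 = 32.258 mL/cmH2O.
τ = R × C = 27.944 × 0.03226 L/cmH2O = 0.9015 s.
Fraction remaining at end-expiration = e^(−Te/τ) = e^(−1.20/0.9015) = 0.2642 → 26.42%.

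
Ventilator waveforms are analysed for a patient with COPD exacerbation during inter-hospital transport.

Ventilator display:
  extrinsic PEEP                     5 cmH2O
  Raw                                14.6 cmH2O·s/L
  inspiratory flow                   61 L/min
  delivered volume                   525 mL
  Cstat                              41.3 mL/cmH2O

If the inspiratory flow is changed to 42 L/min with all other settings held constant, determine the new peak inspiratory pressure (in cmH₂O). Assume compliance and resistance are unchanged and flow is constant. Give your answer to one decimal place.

27.9

Flow: 61 L/min ÷ 60 = 1.0167 L/s.
New flow: 42 L/min ÷ 60 = 0.7 L/s.
PIP = Vt/C + R·V̇ + PEEP (constant-flow equation of motion).
Only the resistive term changes: ΔPIP = R × ΔV̇ = 14.6 × (0.7 − 1.0167) = 14.6 × -0.3167 = -4.624 cmH2O.
Original PIP = 525/41.3 + 14.6×1.0167 + 5 = 32.556 cmH2O; new PIP = 32.556 + (-4.624) = 27.932 cmH2O.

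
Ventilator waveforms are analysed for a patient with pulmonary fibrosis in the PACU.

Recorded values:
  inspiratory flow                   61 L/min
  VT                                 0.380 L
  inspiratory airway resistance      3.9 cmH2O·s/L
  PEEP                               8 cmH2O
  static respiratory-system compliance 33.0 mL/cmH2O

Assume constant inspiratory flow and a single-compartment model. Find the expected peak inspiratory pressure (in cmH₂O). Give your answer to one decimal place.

Flow: 61 L/min ÷ 60 = 1.0167 L/s.
Equation of motion (constant flow): PIP = Vt/C + R·V̇ + PEEP.
PIP = 380/33.0 + 3.9×1.0167 + 8 = 11.515 + 3.965 + 8 = 23.48 cmH2O.

23.5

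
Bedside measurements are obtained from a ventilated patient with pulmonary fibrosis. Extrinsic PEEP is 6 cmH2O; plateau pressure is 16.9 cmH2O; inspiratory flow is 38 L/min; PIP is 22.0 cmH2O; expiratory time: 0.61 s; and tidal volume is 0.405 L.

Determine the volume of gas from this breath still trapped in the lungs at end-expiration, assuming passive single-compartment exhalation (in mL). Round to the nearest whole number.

53

Flow: 38 L/min ÷ 60 = 0.6333 L/s.
R = (PIP − Pplat)/V̇ = (22.0 − 16.9) / 0.6333 = 5.1/0.6333 = 8.053 cmH2O·s/L.
C = Vt/(Pplat − PEEP) = 405.0 / (16.9 − 6) = 405.0/10.9 = 37.156 mL/cmH2O.
τ = R × C = 8.053 × 0.03716 L/cmH2O = 0.2992 s.
Fraction remaining = e^(−Te/τ) = e^(−0.61/0.2992) = 0.1302.
Trapped volume = 405.0 × 0.1302 = 52.731 mL.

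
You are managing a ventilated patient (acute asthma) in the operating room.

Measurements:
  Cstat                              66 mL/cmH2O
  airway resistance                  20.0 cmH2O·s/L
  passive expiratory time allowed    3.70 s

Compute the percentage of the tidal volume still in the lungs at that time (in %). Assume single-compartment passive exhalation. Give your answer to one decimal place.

6.1

τ = R × C = 20.0 × 66 mL/cmH2O = 20.0 × 0.066 L/cmH2O = 1.32 s.
Passive exhalation: V(t)/V₀ = e^(−t/τ) = e^(−3.70/1.32) = 0.06063.
Fraction remaining = 0.06063 → 6.063%.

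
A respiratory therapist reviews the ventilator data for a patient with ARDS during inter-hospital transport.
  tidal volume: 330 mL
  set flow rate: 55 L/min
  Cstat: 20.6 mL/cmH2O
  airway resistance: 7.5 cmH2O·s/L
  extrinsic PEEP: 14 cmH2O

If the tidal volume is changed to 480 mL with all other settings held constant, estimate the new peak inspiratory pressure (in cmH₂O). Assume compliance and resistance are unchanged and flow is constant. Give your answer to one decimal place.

44.2

Flow: 55 L/min ÷ 60 = 0.9167 L/s.
PIP = Vt/C + R·V̇ + PEEP (constant-flow equation of motion).
Only the elastic term changes: ΔPIP = ΔVt / C = (480 − 330) / 20.6 = 7.282 cmH2O.
Original PIP = 330/20.6 + 7.5×0.9167 + 14 = 36.895 cmH2O; new PIP = 36.895 + (7.282) = 44.177 cmH2O.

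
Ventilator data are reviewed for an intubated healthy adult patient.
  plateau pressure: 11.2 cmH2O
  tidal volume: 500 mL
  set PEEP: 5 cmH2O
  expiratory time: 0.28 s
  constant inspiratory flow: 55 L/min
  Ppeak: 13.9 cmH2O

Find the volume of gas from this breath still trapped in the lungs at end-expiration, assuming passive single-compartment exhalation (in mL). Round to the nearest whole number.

154

Flow: 55 L/min ÷ 60 = 0.9167 L/s.
R = (PIP − Pplat)/V̇ = (13.9 − 11.2) / 0.9167 = 2.7/0.9167 = 2.945 cmH2O·s/L.
C = Vt/(Pplat − PEEP) = 500.0 / (11.2 − 5) = 500.0/6.2 = 80.645 mL/cmH2O.
τ = R × C = 2.945 × 0.08065 L/cmH2O = 0.2375 s.
Fraction remaining = e^(−Te/τ) = e^(−0.28/0.2375) = 0.3076.
Trapped volume = 500.0 × 0.3076 = 153.8 mL.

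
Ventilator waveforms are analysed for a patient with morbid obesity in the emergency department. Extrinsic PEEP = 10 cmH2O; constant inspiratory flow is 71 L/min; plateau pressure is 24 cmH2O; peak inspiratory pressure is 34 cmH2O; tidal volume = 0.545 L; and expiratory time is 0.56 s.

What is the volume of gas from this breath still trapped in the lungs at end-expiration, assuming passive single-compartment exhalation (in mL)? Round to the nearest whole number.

Flow: 71 L/min ÷ 60 = 1.1833 L/s.
R = (PIP − Pplat)/V̇ = (34 − 24) / 1.1833 = 10.0/1.1833 = 8.451 cmH2O·s/L.
C = Vt/(Pplat − PEEP) = 545.0 / (24 − 10) = 545.0/14.0 = 38.929 mL/cmH2O.
τ = R × C = 8.451 × 0.03893 L/cmH2O = 0.329 s.
Fraction remaining = e^(−Te/τ) = e^(−0.56/0.329) = 0.1823.
Trapped volume = 545.0 × 0.1823 = 99.354 mL.

99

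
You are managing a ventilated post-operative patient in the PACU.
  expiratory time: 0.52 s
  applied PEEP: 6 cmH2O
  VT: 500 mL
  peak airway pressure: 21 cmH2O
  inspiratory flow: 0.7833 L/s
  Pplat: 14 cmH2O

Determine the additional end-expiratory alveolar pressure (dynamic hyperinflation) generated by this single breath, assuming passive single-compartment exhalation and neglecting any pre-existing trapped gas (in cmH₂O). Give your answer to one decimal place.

3.2

R = (PIP − Pplat)/V̇ = (21 − 14) / 0.7833 = 7.0/0.7833 = 8.937 cmH2O·s/L.
C = Vt/(Pplat − PEEP) = 500.0 / (14 − 6) = 500.0/8.0 = 62.5 mL/cmH2O.
τ = R × C = 8.937 × 0.0625 L/cmH2O = 0.5586 s.
Fraction remaining = e^(−Te/τ) = e^(−0.52/0.5586) = 0.3942; trapped volume = 500.0 × 0.3942 = 197.1 mL.
Additional alveolar pressure from trapping ≈ V_trapped / C = 197.1 / 62.5 = 3.154 cmH2O.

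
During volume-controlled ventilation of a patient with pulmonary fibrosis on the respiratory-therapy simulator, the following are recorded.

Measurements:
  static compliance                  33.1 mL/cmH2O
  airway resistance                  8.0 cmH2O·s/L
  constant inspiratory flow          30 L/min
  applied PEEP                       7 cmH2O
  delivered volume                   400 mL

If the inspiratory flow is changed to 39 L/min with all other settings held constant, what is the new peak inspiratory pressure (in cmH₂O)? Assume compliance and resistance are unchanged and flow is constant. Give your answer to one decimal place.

24.3

Flow: 30 L/min ÷ 60 = 0.5 L/s.
New flow: 39 L/min ÷ 60 = 0.65 L/s.
PIP = Vt/C + R·V̇ + PEEP (constant-flow equation of motion).
Only the resistive term changes: ΔPIP = R × ΔV̇ = 8.0 × (0.65 − 0.5) = 8.0 × 0.15 = 1.2 cmH2O.
Original PIP = 400/33.1 + 8.0×0.5 + 7 = 23.085 cmH2O; new PIP = 23.085 + (1.2) = 24.285 cmH2O.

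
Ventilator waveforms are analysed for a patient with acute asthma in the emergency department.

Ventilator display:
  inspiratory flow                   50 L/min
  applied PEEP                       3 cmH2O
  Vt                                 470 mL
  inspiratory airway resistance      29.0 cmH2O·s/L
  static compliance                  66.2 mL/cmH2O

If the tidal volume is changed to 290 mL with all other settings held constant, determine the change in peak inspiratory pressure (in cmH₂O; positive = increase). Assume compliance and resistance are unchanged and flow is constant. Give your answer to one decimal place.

-2.7

PIP = Vt/C + R·V̇ + PEEP (constant-flow equation of motion).
Only the elastic term changes: ΔPIP = ΔVt / C = (290 − 470) / 66.2 = -2.719 cmH2O.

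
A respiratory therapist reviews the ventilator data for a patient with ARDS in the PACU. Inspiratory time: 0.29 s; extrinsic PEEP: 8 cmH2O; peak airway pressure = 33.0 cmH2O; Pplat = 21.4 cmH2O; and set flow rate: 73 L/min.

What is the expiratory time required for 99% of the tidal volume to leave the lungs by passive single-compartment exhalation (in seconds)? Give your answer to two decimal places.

Flow: 73 L/min ÷ 60 = 1.2167 L/s.
Vt = flow × Ti = 1.2167 L/s × 0.29 s × 1000 mL/L = 352.84 mL.
R = (PIP − Pplat)/V̇ = (33.0 − 21.4) / 1.2167 = 11.6/1.2167 = 9.534 cmH2O·s/L.
C = Vt/(Pplat − PEEP) = 352.84 / (21.4 − 8) = 352.84/13.4 = 26.331 mL/cmH2O.
τ = R × C = 9.534 × 0.02633 L/cmH2O = 0.251 s.
t = −τ·ln(1 − 0.99) = −0.251·ln(0.01) = 1.156 s.

1.16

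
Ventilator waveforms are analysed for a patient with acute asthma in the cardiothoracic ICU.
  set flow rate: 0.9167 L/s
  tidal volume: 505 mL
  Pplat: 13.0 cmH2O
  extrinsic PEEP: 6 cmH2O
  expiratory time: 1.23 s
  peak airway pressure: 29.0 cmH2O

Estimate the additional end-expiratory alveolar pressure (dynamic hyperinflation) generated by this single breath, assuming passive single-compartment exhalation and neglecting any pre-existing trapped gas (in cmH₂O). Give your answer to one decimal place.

2.6

R = (PIP − Pplat)/V̇ = (29.0 − 13.0) / 0.9167 = 16.0/0.9167 = 17.454 cmH2O·s/L.
C = Vt/(Pplat − PEEP) = 505.0 / (13.0 − 6) = 505.0/7.0 = 72.143 mL/cmH2O.
τ = R × C = 17.454 × 0.07214 L/cmH2O = 1.259 s.
Fraction remaining = e^(−Te/τ) = e^(−1.23/1.259) = 0.3765; trapped volume = 505.0 × 0.3765 = 190.13 mL.
Additional alveolar pressure from trapping ≈ V_trapped / C = 190.13 / 72.143 = 2.635 cmH2O.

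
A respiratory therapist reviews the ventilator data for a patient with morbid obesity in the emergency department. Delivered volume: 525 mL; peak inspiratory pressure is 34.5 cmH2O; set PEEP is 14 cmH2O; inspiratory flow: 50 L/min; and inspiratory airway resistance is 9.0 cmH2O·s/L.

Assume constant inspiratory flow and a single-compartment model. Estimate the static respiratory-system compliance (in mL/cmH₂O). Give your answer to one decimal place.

40.4

Flow: 50 L/min ÷ 60 = 0.8333 L/s.
Equation of motion (constant flow): PIP = Vt/C + R·V̇ + PEEP.
Vt/C = PIP − R·V̇ − PEEP = 34.5 − 9.0×0.8333 − 14 = 34.5 − 7.5 − 14 = 13.0 cmH2O.
C = Vt / 13.0 = 525 / 13.0 = 40.385 mL/cmH2O.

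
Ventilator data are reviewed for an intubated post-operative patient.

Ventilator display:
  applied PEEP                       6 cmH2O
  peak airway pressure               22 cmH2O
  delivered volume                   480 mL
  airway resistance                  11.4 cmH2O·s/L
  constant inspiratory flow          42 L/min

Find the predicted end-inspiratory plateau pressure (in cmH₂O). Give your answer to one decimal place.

Flow: 42 L/min ÷ 60 = 0.7 L/s.
Pplat = PIP − Raw × flow = 22 − 11.4 × 0.7 = 22 − 7.98 = 14.02 cmH2O.

14.0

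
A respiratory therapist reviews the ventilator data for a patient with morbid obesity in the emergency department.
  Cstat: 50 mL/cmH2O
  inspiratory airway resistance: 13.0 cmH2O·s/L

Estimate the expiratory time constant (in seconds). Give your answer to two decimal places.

τ = R × C = 13.0 × 50 mL/cmH2O = 13.0 × 0.050 L/cmH2O = 0.65 s.

0.65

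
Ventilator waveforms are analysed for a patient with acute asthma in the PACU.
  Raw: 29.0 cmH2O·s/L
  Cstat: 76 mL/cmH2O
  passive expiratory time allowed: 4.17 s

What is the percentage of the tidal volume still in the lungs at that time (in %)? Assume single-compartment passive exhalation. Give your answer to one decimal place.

15.1

τ = R × C = 29.0 × 76 mL/cmH2O = 29.0 × 0.076 L/cmH2O = 2.204 s.
Passive exhalation: V(t)/V₀ = e^(−t/τ) = e^(−4.17/2.204) = 0.1508.
Fraction remaining = 0.1508 → 15.08%.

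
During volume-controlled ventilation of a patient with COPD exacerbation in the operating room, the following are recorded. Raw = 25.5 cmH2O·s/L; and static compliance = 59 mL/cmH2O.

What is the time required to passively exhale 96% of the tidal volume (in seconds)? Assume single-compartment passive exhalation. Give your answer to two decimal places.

4.84

τ = R × C = 25.5 × 59 mL/cmH2O = 25.5 × 0.059 L/cmH2O = 1.505 s.
Exhaled fraction f = 1 − e^(−t/τ) → t = −τ·ln(1 − f) = −1.505·ln(0.04) = 4.844 s.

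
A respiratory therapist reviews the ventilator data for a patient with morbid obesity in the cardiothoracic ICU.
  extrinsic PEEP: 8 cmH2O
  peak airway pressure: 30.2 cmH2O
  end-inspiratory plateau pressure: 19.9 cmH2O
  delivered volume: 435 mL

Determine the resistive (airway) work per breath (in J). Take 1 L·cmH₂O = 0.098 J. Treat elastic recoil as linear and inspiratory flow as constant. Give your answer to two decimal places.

With constant inspiratory flow the resistive pressure is constant at PIP − Pplat = 30.2 − 19.9 = 10.3 cmH2O, so resistive work = 10.3 × 0.435 = 4.481 L·cmH2O.
× 0.098 J/(L·cmH2O) → 0.4391 J.

0.44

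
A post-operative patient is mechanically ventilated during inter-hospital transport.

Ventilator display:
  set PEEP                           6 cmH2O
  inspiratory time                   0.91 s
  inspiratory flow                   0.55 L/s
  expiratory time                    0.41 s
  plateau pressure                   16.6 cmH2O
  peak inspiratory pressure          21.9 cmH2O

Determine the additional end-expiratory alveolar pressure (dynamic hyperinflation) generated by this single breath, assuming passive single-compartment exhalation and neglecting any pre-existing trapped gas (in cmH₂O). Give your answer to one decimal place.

4.3

Vt = flow × Ti = 0.55 L/s × 0.91 s × 1000 mL/L = 500.5 mL.
R = (PIP − Pplat)/V̇ = (21.9 − 16.6) / 0.55 = 5.3/0.55 = 9.636 cmH2O·s/L.
C = Vt/(Pplat − PEEP) = 500.5 / (16.6 − 6) = 500.5/10.6 = 47.217 mL/cmH2O.
τ = R × C = 9.636 × 0.04722 L/cmH2O = 0.455 s.
Fraction remaining = e^(−Te/τ) = e^(−0.41/0.455) = 0.4061; trapped volume = 500.5 × 0.4061 = 203.25 mL.
Additional alveolar pressure from trapping ≈ V_trapped / C = 203.25 / 47.217 = 4.305 cmH2O.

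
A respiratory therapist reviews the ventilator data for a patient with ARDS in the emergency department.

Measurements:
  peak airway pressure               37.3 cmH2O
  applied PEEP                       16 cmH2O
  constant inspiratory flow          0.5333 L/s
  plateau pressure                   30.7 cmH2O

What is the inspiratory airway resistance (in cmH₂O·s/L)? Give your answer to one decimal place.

Raw = (PIP − Pplat) / flow = (37.3 − 30.7) / 0.5333 = 6.6 / 0.5333 = 12.376 cmH2O·s/L.

12.4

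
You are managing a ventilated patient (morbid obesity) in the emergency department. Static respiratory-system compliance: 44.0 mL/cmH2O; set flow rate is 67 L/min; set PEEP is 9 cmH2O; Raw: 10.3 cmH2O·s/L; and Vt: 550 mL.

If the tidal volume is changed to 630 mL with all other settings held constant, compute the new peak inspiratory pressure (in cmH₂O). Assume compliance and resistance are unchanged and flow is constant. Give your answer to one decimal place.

Flow: 67 L/min ÷ 60 = 1.1167 L/s.
PIP = Vt/C + R·V̇ + PEEP (constant-flow equation of motion).
Only the elastic term changes: ΔPIP = ΔVt / C = (630 − 550) / 44.0 = 1.818 cmH2O.
Original PIP = 550/44.0 + 10.3×1.1167 + 9 = 33.002 cmH2O; new PIP = 33.002 + (1.818) = 34.82 cmH2O.

34.8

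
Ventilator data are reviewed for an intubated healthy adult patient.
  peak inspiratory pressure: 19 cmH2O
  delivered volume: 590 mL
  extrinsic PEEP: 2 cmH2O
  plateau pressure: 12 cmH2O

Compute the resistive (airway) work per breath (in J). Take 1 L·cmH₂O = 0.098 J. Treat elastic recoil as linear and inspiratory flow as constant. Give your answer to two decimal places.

0.40

With constant inspiratory flow the resistive pressure is constant at PIP − Pplat = 19 − 12 = 7.0 cmH2O, so resistive work = 7.0 × 0.590 = 4.13 L·cmH2O.
× 0.098 J/(L·cmH2O) → 0.4047 J.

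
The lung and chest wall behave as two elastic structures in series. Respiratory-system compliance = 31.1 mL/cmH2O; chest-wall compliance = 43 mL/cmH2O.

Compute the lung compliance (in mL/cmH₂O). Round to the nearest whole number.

112

1/CL = 1/Crs − 1/Ccw.
1/CL = 1/31.1 − 1/43 = 0.008899.
CL = 112.37 mL/cmH2O.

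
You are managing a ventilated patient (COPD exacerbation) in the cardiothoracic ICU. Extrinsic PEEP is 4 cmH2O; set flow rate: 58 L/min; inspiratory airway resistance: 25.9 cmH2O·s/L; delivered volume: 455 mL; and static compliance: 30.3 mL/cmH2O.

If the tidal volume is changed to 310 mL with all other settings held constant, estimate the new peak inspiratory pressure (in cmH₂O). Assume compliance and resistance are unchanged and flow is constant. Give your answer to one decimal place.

Flow: 58 L/min ÷ 60 = 0.9667 L/s.
PIP = Vt/C + R·V̇ + PEEP (constant-flow equation of motion).
Only the elastic term changes: ΔPIP = ΔVt / C = (310 − 455) / 30.3 = -4.785 cmH2O.
Original PIP = 455/30.3 + 25.9×0.9667 + 4 = 44.054 cmH2O; new PIP = 44.054 + (-4.785) = 39.269 cmH2O.

39.3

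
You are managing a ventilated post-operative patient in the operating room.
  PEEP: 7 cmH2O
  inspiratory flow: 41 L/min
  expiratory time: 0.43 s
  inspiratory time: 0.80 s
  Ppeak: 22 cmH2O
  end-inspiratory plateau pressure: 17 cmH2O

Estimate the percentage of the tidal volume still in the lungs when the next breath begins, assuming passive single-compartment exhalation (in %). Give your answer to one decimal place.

Flow: 41 L/min ÷ 60 = 0.6833 L/s.
Vt = flow × Ti = 0.6833 L/s × 0.80 s × 1000 mL/L = 546.64 mL.
R = (PIP − Pplat)/V̇ = (22 − 17) / 0.6833 = 5.0/0.6833 = 7.317 cmH2O·s/L.
C = Vt/(Pplat − PEEP) = 546.64 / (17 − 7) = 546.64/10.0 = 54.664 mL/cmH2O.
τ = R × C = 7.317 × 0.05466 L/cmH2O = 0.3999 s.
Fraction remaining at end-expiration = e^(−Te/τ) = e^(−0.43/0.3999) = 0.3412 → 34.12%.

34.1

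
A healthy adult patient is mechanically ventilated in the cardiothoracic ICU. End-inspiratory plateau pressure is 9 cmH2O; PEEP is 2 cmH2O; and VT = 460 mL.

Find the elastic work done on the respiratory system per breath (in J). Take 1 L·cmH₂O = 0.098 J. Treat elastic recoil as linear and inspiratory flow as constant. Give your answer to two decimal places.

Elastic work ≈ ½ × (Pplat − PEEP) × Vt = 0.5 × (9 − 2) × 0.460 L = 0.5 × 7.0 × 0.460 = 1.61 L·cmH2O.
× 0.098 J/(L·cmH2O) → 0.1578 J.

0.16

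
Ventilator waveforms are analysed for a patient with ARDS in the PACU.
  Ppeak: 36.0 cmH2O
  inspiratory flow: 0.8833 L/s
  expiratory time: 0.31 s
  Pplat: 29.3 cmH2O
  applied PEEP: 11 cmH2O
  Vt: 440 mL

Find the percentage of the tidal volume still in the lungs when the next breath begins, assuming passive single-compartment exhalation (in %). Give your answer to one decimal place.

R = (PIP − Pplat)/V̇ = (36.0 − 29.3) / 0.8833 = 6.7/0.8833 = 7.585 cmH2O·s/L.
C = Vt/(Pplat − PEEP) = 440.0 / (29.3 − 11) = 440.0/18.3 = 24.044 mL/cmH2O.
τ = R × C = 7.585 × 0.02404 L/cmH2O = 0.1823 s.
Fraction remaining at end-expiration = e^(−Te/τ) = e^(−0.31/0.1823) = 0.1826 → 18.26%.

18.3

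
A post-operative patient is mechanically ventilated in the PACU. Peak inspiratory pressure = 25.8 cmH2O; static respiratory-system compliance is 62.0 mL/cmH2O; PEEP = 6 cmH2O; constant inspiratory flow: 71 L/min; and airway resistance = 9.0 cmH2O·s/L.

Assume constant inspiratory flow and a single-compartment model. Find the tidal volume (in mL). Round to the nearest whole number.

Flow: 71 L/min ÷ 60 = 1.1833 L/s.
Equation of motion (constant flow): PIP = Vt/C + R·V̇ + PEEP.
Vt/C = PIP − R·V̇ − PEEP = 25.8 − 10.65 − 6 = 9.15 cmH2O.
Vt = C × 9.15 = 62.0 × 9.15 = 567.3 mL.

567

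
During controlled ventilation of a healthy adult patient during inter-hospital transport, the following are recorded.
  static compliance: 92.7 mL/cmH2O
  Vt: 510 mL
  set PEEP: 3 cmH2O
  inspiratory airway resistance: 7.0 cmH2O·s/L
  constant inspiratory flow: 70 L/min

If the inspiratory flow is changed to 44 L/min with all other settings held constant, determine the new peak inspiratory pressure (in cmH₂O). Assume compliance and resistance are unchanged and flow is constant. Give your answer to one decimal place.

Flow: 70 L/min ÷ 60 = 1.1667 L/s.
New flow: 44 L/min ÷ 60 = 0.7333 L/s.
PIP = Vt/C + R·V̇ + PEEP (constant-flow equation of motion).
Only the resistive term changes: ΔPIP = R × ΔV̇ = 7.0 × (0.7333 − 1.1667) = 7.0 × -0.4334 = -3.034 cmH2O.
Original PIP = 510/92.7 + 7.0×1.1667 + 3 = 16.669 cmH2O; new PIP = 16.669 + (-3.034) = 13.635 cmH2O.

13.6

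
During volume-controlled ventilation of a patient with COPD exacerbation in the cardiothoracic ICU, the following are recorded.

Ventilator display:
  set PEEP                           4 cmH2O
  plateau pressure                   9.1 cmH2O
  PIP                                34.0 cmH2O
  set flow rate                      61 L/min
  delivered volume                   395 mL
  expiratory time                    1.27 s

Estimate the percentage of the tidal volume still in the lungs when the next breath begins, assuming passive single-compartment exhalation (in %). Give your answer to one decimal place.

Flow: 61 L/min ÷ 60 = 1.0167 L/s.
R = (PIP − Pplat)/V̇ = (34.0 − 9.1) / 1.0167 = 24.9/1.0167 = 24.491 cmH2O·s/L.
C = Vt/(Pplat − PEEP) = 395.0 / (9.1 − 4) = 395.0/5.1 = 77.451 mL/cmH2O.
τ = R × C = 24.491 × 0.07745 L/cmH2O = 1.897 s.
Fraction remaining at end-expiration = e^(−Te/τ) = e^(−1.27/1.897) = 0.512 → 51.2%.

51.2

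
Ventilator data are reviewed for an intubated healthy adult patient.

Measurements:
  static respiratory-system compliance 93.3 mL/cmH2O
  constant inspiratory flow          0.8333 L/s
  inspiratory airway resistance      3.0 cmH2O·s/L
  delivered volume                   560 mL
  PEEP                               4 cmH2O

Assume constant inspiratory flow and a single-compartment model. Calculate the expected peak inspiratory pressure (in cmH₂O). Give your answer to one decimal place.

12.5

Equation of motion (constant flow): PIP = Vt/C + R·V̇ + PEEP.
PIP = 560/93.3 + 3.0×0.8333 + 4 = 6.002 + 2.5 + 4 = 12.502 cmH2O.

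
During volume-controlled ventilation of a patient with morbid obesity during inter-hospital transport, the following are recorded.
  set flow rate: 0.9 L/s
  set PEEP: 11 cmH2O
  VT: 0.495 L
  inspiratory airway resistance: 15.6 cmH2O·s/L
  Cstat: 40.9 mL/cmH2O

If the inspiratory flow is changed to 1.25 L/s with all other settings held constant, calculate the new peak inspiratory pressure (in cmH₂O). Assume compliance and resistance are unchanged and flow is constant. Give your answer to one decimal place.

PIP = Vt/C + R·V̇ + PEEP (constant-flow equation of motion).
Only the resistive term changes: ΔPIP = R × ΔV̇ = 15.6 × (1.25 − 0.9) = 15.6 × 0.35 = 5.46 cmH2O.
Original PIP = 495/40.9 + 15.6×0.9 + 11 = 37.143 cmH2O; new PIP = 37.143 + (5.46) = 42.603 cmH2O.

42.6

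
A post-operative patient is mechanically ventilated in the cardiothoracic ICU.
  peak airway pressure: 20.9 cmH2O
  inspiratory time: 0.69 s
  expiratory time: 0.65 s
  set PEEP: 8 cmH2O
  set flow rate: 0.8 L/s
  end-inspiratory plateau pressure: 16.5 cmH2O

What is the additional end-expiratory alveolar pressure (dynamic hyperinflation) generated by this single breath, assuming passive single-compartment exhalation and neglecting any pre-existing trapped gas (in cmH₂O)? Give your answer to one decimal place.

1.4

Vt = flow × Ti = 0.8 L/s × 0.69 s × 1000 mL/L = 552.0 mL.
R = (PIP − Pplat)/V̇ = (20.9 − 16.5) / 0.8 = 4.4/0.8 = 5.5 cmH2O·s/L.
C = Vt/(Pplat − PEEP) = 552.0 / (16.5 − 8) = 552.0/8.5 = 64.941 mL/cmH2O.
τ = R × C = 5.5 × 0.06494 L/cmH2O = 0.3572 s.
Fraction remaining = e^(−Te/τ) = e^(−0.65/0.3572) = 0.1621; trapped volume = 552.0 × 0.1621 = 89.479 mL.
Additional alveolar pressure from trapping ≈ V_trapped / C = 89.479 / 64.941 = 1.378 cmH2O.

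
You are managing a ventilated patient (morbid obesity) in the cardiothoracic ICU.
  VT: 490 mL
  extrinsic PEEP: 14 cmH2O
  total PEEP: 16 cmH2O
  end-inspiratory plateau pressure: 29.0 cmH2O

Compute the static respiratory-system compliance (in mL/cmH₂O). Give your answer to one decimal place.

37.7

End-expiratory occlusion gives total PEEP = 16 cmH2O (intrinsic PEEP = 16 − 14 = 2). Use total PEEP for the elastic gradient.
Cstat = Vt / (Pplat − PEEPtotal) = 490 / (29.0 − 16) = 490 / 13.0 = 37.692 mL/cmH2O.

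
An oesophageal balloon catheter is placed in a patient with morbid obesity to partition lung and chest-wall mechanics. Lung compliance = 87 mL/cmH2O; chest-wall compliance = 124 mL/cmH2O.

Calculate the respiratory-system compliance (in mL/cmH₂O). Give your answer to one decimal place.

Lung and chest wall are elastances in series: 1/Crs = 1/CL + 1/Ccw.
1/Crs = 1/87 + 1/124 = 0.01956.
Crs = 51.125 mL/cmH2O.

51.1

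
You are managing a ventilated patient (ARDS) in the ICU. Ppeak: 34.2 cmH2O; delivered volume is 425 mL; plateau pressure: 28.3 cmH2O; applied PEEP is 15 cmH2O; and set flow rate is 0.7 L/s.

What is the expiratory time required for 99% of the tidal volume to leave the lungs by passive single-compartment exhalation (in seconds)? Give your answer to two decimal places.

1.24

R = (PIP − Pplat)/V̇ = (34.2 − 28.3) / 0.7 = 5.9/0.7 = 8.429 cmH2O·s/L.
C = Vt/(Pplat − PEEP) = 425.0 / (28.3 − 15) = 425.0/13.3 = 31.955 mL/cmH2O.
τ = R × C = 8.429 × 0.03196 L/cmH2O = 0.2694 s.
t = −τ·ln(1 − 0.99) = −0.2694·ln(0.01) = 1.241 s.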